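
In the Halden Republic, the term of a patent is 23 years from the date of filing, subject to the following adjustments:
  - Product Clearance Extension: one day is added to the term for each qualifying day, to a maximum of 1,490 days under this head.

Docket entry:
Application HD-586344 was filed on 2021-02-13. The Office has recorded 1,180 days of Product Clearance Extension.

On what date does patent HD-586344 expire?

2047-05-08

Base term: filing date + 23 years → 13 February 2044.
Product Clearance Extension: 1180 days (within the 1490-day cap) → +1180 days → 8 May 2047.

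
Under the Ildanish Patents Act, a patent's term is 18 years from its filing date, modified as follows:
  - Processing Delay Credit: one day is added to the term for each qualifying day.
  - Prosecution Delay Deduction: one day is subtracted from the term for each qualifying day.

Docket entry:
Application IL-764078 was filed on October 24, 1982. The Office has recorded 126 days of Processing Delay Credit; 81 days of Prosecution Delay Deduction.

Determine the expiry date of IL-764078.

2000-12-08

Base term: filing date + 18 years → 24 October 2000.
Processing Delay Credit: +126 days → 27 February 2001.
Prosecution Delay Deduction: −81 days → 8 December 2000.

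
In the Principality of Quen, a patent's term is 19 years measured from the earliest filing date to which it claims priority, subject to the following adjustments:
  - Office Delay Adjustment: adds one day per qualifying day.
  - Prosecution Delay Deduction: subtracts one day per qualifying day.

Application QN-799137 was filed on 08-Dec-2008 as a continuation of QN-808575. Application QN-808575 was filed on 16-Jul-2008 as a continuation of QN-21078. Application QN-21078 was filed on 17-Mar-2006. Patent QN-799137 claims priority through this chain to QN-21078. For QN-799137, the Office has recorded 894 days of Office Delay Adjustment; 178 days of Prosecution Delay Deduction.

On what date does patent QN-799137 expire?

March 3, 2027

Earliest priority filing: 17 March 2006.
Base term: 17 March 2006 + 19 years → 17 March 2025.
Office Delay Adjustment: +894 days → 28 August 2027.
Prosecution Delay Deduction: −178 days → 3 March 2027.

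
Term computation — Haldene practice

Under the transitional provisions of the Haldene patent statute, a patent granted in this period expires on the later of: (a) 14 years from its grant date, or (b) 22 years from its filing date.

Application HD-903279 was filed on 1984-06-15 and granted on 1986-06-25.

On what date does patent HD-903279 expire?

2006-06-15

(a) grant + 14 years → 25 June 2000.
(b) filing + 22 years → 15 June 2006.
Later of the two: 15 June 2006.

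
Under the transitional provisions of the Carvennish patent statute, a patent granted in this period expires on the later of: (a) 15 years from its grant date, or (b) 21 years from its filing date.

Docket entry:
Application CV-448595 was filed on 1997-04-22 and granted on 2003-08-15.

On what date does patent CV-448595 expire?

August 15, 2018

(a) grant + 15 years → 15 August 2018.
(b) filing + 21 years → 22 April 2018.
Later of the two: 15 August 2018.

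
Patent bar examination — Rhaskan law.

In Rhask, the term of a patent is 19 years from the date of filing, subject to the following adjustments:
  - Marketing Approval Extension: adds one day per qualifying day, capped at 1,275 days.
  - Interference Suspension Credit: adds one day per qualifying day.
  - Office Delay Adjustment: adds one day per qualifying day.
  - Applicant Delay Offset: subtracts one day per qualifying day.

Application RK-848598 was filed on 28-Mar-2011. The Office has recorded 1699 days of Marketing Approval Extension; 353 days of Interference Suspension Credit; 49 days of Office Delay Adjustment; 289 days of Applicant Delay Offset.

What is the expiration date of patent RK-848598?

January 14, 2034

Base term: filing date + 19 years → 28 March 2030.
Marketing Approval Extension: 1699 days claimed exceeds the 1275-day cap, so +1275 days → 23 September 2033.
Interference Suspension Credit: +353 days → 11 September 2034.
Office Delay Adjustment: +49 days → 30 October 2034.
Applicant Delay Offset: −289 days → 14 January 2034.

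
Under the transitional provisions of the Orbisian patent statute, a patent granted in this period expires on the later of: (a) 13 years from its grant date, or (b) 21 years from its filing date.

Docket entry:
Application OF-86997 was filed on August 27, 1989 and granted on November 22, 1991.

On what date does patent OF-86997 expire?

2010-08-27

(a) grant + 13 years → 22 November 2004.
(b) filing + 21 years → 27 August 2010.
Later of the two: 27 August 2010.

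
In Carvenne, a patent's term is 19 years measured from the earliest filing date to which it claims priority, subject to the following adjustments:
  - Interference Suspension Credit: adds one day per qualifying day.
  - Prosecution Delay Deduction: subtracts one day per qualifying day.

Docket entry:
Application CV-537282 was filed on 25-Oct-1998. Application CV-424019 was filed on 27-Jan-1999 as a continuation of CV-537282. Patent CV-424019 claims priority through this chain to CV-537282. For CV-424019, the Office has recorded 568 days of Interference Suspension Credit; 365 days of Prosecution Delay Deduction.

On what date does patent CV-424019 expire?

Earliest priority filing: 25 October 1998.
Base term: 25 October 1998 + 19 years → 25 October 2017.
Interference Suspension Credit: +568 days → 16 May 2019.
Prosecution Delay Deduction: −365 days → 16 May 2018.

May 16, 2018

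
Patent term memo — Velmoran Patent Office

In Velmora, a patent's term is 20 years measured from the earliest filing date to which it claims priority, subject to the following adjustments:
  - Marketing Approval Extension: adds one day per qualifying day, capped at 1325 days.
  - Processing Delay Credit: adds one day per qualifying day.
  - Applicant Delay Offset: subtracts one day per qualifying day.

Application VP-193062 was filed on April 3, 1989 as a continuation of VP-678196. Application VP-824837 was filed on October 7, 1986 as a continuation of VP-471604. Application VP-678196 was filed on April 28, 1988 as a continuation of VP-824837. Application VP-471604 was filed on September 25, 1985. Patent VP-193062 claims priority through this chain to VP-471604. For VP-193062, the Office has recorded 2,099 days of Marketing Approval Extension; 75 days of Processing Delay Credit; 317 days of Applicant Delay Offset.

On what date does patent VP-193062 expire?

September 12, 2008

Earliest priority filing: 25 September 1985.
Base term: 25 September 1985 + 20 years → 25 September 2005.
Marketing Approval Extension: 2099 days claimed exceeds the 1325-day cap, so +1325 days → 12 May 2009.
Processing Delay Credit: +75 days → 26 July 2009.
Applicant Delay Offset: −317 days → 12 September 2008.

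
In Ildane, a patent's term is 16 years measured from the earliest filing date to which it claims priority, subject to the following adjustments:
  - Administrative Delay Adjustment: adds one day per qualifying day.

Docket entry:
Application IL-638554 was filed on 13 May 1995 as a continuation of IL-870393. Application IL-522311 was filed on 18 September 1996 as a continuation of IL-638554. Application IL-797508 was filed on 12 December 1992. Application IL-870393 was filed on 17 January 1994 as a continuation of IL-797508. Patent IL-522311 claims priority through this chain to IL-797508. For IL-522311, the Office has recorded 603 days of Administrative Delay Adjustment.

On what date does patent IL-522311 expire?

Earliest priority filing: 12 December 1992.
Base term: 12 December 1992 + 16 years → 12 December 2008.
Administrative Delay Adjustment: +603 days → 7 August 2010.

August 7, 2010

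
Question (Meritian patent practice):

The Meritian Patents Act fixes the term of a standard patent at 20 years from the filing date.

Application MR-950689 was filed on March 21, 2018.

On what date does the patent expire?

2038-03-21

Filing date + 20 years → 21 March 2038.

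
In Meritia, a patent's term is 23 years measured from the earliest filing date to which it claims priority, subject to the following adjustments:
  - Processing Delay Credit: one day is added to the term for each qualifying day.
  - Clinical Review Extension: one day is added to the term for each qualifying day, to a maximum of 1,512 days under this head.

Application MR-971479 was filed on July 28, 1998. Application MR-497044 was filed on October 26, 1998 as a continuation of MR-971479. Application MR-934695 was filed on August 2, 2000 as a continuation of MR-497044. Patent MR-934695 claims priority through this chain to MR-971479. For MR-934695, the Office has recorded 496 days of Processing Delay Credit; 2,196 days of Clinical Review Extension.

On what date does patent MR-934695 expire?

Earliest priority filing: 28 July 1998.
Base term: 28 July 1998 + 23 years → 28 July 2021.
Processing Delay Credit: +496 days → 6 December 2022.
Clinical Review Extension: 2196 days claimed exceeds the 1512-day cap, so +1512 days → 26 January 2027.

2027-01-26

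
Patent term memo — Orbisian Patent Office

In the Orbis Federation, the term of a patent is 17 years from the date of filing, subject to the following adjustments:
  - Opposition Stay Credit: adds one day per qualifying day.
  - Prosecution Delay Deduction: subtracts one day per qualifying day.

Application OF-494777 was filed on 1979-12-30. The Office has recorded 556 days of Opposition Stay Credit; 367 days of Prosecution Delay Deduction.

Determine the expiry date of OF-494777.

Base term: filing date + 17 years → 30 December 1996.
Opposition Stay Credit: +556 days → 9 July 1998.
Prosecution Delay Deduction: −367 days → 7 July 1997.

1997-07-07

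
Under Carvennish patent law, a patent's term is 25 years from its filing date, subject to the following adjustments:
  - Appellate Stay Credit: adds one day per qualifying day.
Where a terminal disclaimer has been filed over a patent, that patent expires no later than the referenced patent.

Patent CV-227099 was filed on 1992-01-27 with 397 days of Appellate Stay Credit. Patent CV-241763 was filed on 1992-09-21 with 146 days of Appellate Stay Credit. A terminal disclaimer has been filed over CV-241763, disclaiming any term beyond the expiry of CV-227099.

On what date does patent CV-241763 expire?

2018-02-14

Natural term of CV-241763:
  Base: filing + 25 years → 21 September 2017.
  Appellate Stay Credit: +146 days → 14 February 2018.
Expiry of referenced patent CV-227099:
  Base: filing + 25 years → 27 January 2017.
  Appellate Stay Credit: +397 days → 28 February 2018.
Terminal disclaimer: CV-241763 expires on the earlier of 14 February 2018 and 28 February 2018.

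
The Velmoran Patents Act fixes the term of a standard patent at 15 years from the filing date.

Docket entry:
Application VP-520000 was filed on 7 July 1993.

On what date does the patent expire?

2008-07-07

Filing date + 15 years → 7 July 2008.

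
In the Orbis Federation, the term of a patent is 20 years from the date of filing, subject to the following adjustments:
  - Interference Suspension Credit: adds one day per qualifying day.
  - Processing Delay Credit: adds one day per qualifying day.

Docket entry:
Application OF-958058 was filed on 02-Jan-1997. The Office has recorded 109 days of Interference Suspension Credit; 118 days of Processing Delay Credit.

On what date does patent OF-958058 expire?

Base term: filing date + 20 years → 2 January 2017.
Interference Suspension Credit: +109 days → 21 April 2017.
Processing Delay Credit: +118 days → 17 August 2017.

August 17, 2017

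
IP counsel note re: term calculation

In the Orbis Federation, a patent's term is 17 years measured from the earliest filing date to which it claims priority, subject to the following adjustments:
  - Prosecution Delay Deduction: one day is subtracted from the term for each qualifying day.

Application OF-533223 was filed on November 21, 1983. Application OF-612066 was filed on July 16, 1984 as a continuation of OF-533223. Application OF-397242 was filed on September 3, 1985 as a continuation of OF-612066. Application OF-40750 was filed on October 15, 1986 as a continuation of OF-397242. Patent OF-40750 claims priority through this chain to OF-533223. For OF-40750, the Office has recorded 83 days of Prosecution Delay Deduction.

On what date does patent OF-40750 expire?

Earliest priority filing: 21 November 1983.
Base term: 21 November 1983 + 17 years → 21 November 2000.
Prosecution Delay Deduction: −83 days → 30 August 2000.

August 30, 2000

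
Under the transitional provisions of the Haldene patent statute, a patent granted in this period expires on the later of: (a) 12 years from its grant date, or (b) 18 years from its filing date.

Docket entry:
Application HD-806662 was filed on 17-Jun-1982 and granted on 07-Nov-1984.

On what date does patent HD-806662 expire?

2000-06-17

(a) grant + 12 years → 7 November 1996.
(b) filing + 18 years → 17 June 2000.
Later of the two: 17 June 2000.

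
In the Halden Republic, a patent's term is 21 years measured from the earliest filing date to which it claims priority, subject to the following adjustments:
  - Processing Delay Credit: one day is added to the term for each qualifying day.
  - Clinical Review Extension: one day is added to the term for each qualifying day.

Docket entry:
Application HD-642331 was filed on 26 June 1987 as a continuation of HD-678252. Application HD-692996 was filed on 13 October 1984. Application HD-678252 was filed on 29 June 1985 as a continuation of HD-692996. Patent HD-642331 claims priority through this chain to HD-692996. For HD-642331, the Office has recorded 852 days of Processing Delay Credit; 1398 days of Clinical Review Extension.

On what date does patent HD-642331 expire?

Earliest priority filing: 13 October 1984.
Base term: 13 October 1984 + 21 years → 13 October 2005.
Processing Delay Credit: +852 days → 12 February 2008.
Clinical Review Extension: +1398 days → 11 December 2011.

2011-12-11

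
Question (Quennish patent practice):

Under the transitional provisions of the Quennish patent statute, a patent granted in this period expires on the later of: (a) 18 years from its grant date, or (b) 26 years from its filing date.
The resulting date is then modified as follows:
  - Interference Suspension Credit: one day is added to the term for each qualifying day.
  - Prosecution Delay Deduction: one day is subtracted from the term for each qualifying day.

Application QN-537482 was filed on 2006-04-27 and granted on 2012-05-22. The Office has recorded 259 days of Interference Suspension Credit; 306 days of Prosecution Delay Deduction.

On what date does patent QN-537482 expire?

March 11, 2032

(a) grant + 18 years → 22 May 2030.
(b) filing + 26 years → 27 April 2032.
Later of the two: 27 April 2032.
Interference Suspension Credit: +259 days → 11 January 2033.
Prosecution Delay Deduction: −306 days → 11 March 2032.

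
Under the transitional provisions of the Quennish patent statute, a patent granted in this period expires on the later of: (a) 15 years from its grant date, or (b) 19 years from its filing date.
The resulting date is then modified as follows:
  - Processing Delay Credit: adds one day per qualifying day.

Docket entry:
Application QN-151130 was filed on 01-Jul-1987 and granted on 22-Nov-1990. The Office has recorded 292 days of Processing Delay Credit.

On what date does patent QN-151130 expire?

(a) grant + 15 years → 22 November 2005.
(b) filing + 19 years → 1 July 2006.
Later of the two: 1 July 2006.
Processing Delay Credit: +292 days → 19 April 2007.

2007-04-19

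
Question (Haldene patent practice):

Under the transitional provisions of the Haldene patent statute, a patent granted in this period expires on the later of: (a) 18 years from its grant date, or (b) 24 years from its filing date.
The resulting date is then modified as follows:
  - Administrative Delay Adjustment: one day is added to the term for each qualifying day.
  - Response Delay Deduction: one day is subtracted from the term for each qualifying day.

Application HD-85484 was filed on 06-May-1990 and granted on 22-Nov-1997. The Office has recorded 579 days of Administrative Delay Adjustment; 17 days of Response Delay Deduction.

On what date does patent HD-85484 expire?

2017-06-06

(a) grant + 18 years → 22 November 2015.
(b) filing + 24 years → 6 May 2014.
Later of the two: 22 November 2015.
Administrative Delay Adjustment: +579 days → 23 June 2017.
Response Delay Deduction: −17 days → 6 June 2017.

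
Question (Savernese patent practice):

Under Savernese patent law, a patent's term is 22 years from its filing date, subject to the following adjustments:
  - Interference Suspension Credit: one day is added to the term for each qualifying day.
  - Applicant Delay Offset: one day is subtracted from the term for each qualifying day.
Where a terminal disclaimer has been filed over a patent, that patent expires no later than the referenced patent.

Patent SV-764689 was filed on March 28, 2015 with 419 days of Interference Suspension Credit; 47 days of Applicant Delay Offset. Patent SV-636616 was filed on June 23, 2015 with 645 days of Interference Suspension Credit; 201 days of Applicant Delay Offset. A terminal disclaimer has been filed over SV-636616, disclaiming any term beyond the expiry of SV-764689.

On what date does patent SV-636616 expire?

Natural term of SV-636616:
  Base: filing + 22 years → 23 June 2037.
  Interference Suspension Credit: +645 days → 30 March 2039.
  Applicant Delay Offset: −201 days → 10 September 2038.
Expiry of referenced patent SV-764689:
  Base: filing + 22 years → 28 March 2037.
  Interference Suspension Credit: +419 days → 21 May 2038.
  Applicant Delay Offset: −47 days → 4 April 2038.
Terminal disclaimer: SV-636616 expires on the earlier of 10 September 2038 and 4 April 2038.

April 4, 2038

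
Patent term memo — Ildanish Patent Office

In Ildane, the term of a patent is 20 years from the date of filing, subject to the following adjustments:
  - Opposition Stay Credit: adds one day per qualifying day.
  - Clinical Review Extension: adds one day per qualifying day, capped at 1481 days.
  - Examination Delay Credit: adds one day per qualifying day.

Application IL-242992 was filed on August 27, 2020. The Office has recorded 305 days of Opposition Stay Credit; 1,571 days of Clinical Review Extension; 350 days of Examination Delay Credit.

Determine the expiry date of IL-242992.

July 3, 2046

Base term: filing date + 20 years → 27 August 2040.
Opposition Stay Credit: +305 days → 28 June 2041.
Clinical Review Extension: 1571 days claimed exceeds the 1481-day cap, so +1481 days → 18 July 2045.
Examination Delay Credit: +350 days → 3 July 2046.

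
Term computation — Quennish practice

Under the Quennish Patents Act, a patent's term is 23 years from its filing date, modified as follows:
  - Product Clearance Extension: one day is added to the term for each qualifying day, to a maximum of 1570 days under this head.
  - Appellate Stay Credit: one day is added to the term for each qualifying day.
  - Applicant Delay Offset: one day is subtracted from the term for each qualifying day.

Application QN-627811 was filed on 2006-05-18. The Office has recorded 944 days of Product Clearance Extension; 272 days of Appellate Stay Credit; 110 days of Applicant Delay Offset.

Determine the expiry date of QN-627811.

2032-05-28

Base term: filing date + 23 years → 18 May 2029.
Product Clearance Extension: 944 days (within the 1570-day cap) → +944 days → 18 December 2031.
Appellate Stay Credit: +272 days → 15 September 2032.
Applicant Delay Offset: −110 days → 28 May 2032.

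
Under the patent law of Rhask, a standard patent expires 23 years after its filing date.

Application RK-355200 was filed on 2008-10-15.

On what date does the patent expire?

October 15, 2031

Filing date + 23 years → 15 October 2031.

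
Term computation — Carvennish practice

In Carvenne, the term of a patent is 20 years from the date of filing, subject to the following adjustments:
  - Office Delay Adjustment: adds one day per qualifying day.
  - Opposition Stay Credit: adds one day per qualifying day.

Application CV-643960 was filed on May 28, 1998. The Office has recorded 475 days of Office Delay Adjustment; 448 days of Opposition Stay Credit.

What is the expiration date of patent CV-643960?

Base term: filing date + 20 years → 28 May 2018.
Office Delay Adjustment: +475 days → 15 September 2019.
Opposition Stay Credit: +448 days → 6 December 2020.

2020-12-06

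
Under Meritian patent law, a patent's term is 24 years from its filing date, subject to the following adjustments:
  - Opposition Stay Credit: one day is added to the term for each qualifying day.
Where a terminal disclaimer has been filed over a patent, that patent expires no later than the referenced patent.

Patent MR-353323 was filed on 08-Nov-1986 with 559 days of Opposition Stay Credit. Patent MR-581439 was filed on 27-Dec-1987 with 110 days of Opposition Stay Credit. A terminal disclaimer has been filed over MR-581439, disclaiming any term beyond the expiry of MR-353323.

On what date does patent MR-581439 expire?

2012-04-15

Natural term of MR-581439:
  Base: filing + 24 years → 27 December 2011.
  Opposition Stay Credit: +110 days → 15 April 2012.
Expiry of referenced patent MR-353323:
  Base: filing + 24 years → 8 November 2010.
  Opposition Stay Credit: +559 days → 20 May 2012.
Terminal disclaimer: MR-581439 expires on the earlier of 15 April 2012 and 20 May 2012.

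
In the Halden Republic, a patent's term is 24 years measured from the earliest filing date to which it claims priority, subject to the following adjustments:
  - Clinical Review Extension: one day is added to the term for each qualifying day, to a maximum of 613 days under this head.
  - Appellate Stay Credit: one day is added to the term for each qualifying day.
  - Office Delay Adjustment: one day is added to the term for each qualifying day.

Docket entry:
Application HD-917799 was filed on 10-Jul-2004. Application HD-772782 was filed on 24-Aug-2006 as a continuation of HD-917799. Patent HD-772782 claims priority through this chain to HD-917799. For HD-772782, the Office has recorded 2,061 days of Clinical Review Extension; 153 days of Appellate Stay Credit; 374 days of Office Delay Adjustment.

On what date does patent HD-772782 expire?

2031-08-24

Earliest priority filing: 10 July 2004.
Base term: 10 July 2004 + 24 years → 10 July 2028.
Clinical Review Extension: 2061 days claimed exceeds the 613-day cap, so +613 days → 15 March 2030.
Appellate Stay Credit: +153 days → 15 August 2030.
Office Delay Adjustment: +374 days → 24 August 2031.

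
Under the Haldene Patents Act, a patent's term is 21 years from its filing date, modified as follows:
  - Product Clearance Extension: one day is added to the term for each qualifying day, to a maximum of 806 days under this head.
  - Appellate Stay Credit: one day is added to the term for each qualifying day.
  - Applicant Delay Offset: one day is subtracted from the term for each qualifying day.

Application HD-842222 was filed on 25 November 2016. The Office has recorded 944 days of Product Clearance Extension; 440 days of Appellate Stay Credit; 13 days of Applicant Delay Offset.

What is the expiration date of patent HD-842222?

Base term: filing date + 21 years → 25 November 2037.
Product Clearance Extension: 944 days claimed exceeds the 806-day cap, so +806 days → 9 February 2040.
Appellate Stay Credit: +440 days → 24 April 2041.
Applicant Delay Offset: −13 days → 11 April 2041.

2041-04-11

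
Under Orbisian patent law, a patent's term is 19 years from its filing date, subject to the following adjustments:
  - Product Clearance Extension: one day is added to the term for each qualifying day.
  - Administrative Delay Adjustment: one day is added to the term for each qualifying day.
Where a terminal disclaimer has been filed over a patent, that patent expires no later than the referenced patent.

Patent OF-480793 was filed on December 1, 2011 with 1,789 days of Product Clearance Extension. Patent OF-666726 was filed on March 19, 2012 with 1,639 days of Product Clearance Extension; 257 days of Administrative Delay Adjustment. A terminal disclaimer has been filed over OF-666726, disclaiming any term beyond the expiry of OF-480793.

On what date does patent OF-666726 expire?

2035-10-25

Natural term of OF-666726:
  Base: filing + 19 years → 19 March 2031.
  Product Clearance Extension: +1639 days → 13 September 2035.
  Administrative Delay Adjustment: +257 days → 27 May 2036.
Expiry of referenced patent OF-480793:
  Base: filing + 19 years → 1 December 2030.
  Product Clearance Extension: +1789 days → 25 October 2035.
Terminal disclaimer: OF-666726 expires on the earlier of 27 May 2036 and 25 October 2035.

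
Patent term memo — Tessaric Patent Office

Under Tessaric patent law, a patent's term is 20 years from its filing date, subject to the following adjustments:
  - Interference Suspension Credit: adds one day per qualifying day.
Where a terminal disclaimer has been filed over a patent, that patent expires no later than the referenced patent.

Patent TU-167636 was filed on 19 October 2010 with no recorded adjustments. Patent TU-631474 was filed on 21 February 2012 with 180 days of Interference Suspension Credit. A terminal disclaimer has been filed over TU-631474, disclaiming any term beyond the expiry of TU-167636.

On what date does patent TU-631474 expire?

Natural term of TU-631474:
  Base: filing + 20 years → 21 February 2032.
  Interference Suspension Credit: +180 days → 19 August 2032.
Expiry of referenced patent TU-167636:
  Base: filing + 20 years → 19 October 2030.
Terminal disclaimer: TU-631474 expires on the earlier of 19 August 2032 and 19 October 2030.

October 19, 2030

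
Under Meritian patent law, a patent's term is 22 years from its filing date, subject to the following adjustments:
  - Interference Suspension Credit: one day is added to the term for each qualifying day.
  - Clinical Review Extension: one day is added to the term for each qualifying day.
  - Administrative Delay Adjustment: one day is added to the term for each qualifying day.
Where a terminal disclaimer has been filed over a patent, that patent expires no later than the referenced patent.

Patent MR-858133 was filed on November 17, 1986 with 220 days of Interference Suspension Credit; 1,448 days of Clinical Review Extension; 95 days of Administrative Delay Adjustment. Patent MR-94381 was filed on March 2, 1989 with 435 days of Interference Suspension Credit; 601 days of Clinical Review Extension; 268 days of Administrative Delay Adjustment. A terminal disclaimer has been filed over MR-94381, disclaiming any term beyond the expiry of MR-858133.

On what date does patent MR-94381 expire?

2013-09-15

Natural term of MR-94381:
  Base: filing + 22 years → 2 March 2011.
  Interference Suspension Credit: +435 days → 10 May 2012.
  Clinical Review Extension: +601 days → 1 January 2014.
  Administrative Delay Adjustment: +268 days → 26 September 2014.
Expiry of referenced patent MR-858133:
  Base: filing + 22 years → 17 November 2008.
  Interference Suspension Credit: +220 days → 25 June 2009.
  Clinical Review Extension: +1448 days → 12 June 2013.
  Administrative Delay Adjustment: +95 days → 15 September 2013.
Terminal disclaimer: MR-94381 expires on the earlier of 26 September 2014 and 15 September 2013.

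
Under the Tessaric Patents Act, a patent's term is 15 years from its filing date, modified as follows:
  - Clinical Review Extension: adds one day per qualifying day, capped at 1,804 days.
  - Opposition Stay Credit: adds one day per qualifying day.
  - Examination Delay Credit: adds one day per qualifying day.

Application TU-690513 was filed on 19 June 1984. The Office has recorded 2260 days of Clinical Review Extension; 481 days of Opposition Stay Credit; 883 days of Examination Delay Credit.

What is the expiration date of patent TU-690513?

February 20, 2008

Base term: filing date + 15 years → 19 June 1999.
Clinical Review Extension: 2260 days claimed exceeds the 1804-day cap, so +1804 days → 27 May 2004.
Opposition Stay Credit: +481 days → 20 September 2005.
Examination Delay Credit: +883 days → 20 February 2008.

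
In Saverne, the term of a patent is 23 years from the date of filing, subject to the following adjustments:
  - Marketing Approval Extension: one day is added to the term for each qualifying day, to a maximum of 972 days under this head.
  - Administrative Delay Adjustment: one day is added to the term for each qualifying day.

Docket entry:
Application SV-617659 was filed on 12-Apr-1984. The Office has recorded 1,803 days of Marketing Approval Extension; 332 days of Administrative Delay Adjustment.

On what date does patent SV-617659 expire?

Base term: filing date + 23 years → 12 April 2007.
Marketing Approval Extension: 1803 days claimed exceeds the 972-day cap, so +972 days → 9 December 2009.
Administrative Delay Adjustment: +332 days → 6 November 2010.

2010-11-06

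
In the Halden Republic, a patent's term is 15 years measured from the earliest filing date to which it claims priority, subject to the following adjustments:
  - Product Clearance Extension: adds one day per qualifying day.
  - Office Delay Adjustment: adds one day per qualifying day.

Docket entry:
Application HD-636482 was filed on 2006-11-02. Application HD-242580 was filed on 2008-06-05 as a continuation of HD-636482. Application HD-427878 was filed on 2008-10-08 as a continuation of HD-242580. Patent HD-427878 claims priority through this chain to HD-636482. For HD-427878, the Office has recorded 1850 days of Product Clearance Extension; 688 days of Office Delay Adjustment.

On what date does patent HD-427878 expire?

Earliest priority filing: 2 November 2006.
Base term: 2 November 2006 + 15 years → 2 November 2021.
Product Clearance Extension: +1850 days → 26 November 2026.
Office Delay Adjustment: +688 days → 14 October 2028.

October 14, 2028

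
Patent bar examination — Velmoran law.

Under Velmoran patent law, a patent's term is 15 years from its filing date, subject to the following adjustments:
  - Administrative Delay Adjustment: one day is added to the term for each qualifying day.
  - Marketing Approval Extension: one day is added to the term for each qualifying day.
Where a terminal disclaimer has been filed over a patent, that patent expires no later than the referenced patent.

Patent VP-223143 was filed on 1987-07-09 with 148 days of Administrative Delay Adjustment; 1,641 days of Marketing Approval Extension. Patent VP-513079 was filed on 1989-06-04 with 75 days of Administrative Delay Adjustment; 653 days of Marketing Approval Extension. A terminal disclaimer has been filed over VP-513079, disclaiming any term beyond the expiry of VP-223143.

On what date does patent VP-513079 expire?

June 2, 2006

Natural term of VP-513079:
  Base: filing + 15 years → 4 June 2004.
  Administrative Delay Adjustment: +75 days → 18 August 2004.
  Marketing Approval Extension: +653 days → 2 June 2006.
Expiry of referenced patent VP-223143:
  Base: filing + 15 years → 9 July 2002.
  Administrative Delay Adjustment: +148 days → 4 December 2002.
  Marketing Approval Extension: +1641 days → 2 June 2007.
Terminal disclaimer: VP-513079 expires on the earlier of 2 June 2006 and 2 June 2007.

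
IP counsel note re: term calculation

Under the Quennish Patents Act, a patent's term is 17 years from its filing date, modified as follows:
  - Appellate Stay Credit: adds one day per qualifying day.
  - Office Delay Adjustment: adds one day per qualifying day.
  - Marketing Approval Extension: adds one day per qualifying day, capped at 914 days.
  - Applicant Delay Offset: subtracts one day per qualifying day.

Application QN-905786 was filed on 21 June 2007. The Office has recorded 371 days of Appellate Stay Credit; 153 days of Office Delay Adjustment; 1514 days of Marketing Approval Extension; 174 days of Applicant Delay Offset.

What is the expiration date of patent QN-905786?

Base term: filing date + 17 years → 21 June 2024.
Appellate Stay Credit: +371 days → 27 June 2025.
Office Delay Adjustment: +153 days → 27 November 2025.
Marketing Approval Extension: 1514 days claimed exceeds the 914-day cap, so +914 days → 29 May 2028.
Applicant Delay Offset: −174 days → 7 December 2027.

2027-12-07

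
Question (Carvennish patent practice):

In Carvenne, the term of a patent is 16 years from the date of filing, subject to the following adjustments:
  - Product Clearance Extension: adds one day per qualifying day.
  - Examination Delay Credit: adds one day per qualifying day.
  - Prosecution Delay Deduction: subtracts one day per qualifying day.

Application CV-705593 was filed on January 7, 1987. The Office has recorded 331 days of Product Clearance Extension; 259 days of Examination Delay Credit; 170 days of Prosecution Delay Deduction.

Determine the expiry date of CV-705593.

2004-03-02

Base term: filing date + 16 years → 7 January 2003.
Product Clearance Extension: +331 days → 4 December 2003.
Examination Delay Credit: +259 days → 19 August 2004.
Prosecution Delay Deduction: −170 days → 2 March 2004.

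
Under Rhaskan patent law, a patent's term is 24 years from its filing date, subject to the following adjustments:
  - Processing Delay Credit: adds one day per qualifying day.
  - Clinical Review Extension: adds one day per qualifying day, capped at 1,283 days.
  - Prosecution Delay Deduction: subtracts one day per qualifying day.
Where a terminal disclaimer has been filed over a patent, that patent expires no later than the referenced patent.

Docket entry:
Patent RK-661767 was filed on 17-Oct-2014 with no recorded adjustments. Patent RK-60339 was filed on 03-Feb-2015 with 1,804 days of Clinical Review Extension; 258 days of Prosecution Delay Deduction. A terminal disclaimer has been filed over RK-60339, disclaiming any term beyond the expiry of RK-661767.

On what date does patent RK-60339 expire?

Natural term of RK-60339:
  Base: filing + 24 years → 3 February 2039.
  Clinical Review Extension: 1804 days claimed exceeds the 1283-day cap, so +1283 days → 9 August 2042.
  Prosecution Delay Deduction: −258 days → 24 November 2041.
Expiry of referenced patent RK-661767:
  Base: filing + 24 years → 17 October 2038.
Terminal disclaimer: RK-60339 expires on the earlier of 24 November 2041 and 17 October 2038.

October 17, 2038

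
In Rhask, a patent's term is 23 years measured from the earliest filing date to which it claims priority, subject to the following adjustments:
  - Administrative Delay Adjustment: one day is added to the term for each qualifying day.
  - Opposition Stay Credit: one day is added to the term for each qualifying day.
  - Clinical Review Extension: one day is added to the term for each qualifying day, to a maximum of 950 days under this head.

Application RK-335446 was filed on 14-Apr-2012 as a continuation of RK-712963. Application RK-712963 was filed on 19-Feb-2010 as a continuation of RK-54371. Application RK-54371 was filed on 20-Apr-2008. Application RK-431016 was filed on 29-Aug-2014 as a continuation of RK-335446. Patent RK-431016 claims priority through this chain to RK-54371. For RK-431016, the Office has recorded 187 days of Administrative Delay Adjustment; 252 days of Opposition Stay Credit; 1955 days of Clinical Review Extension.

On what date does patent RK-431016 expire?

Earliest priority filing: 20 April 2008.
Base term: 20 April 2008 + 23 years → 20 April 2031.
Administrative Delay Adjustment: +187 days → 24 October 2031.
Opposition Stay Credit: +252 days → 2 July 2032.
Clinical Review Extension: 1955 days claimed exceeds the 950-day cap, so +950 days → 7 February 2035.

February 7, 2035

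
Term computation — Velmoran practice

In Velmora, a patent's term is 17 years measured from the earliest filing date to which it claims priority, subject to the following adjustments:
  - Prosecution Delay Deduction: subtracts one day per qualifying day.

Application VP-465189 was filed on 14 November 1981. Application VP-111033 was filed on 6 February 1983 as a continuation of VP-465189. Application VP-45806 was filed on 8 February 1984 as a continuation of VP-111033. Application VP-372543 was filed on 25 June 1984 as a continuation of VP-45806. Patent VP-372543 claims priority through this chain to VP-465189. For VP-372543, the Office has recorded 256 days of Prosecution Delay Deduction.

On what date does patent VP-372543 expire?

Earliest priority filing: 14 November 1981.
Base term: 14 November 1981 + 17 years → 14 November 1998.
Prosecution Delay Deduction: −256 days → 3 March 1998.

March 3, 1998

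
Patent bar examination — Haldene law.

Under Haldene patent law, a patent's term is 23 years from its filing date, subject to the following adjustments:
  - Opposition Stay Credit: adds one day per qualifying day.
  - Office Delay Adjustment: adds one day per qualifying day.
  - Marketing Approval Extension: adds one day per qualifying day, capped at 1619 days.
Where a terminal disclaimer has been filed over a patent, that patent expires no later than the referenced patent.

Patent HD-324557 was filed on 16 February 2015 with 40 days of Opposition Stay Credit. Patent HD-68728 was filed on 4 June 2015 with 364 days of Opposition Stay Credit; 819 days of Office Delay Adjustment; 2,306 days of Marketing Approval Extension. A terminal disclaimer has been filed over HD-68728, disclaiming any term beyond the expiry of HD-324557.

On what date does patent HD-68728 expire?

Natural term of HD-68728:
  Base: filing + 23 years → 4 June 2038.
  Opposition Stay Credit: +364 days → 3 June 2039.
  Office Delay Adjustment: +819 days → 30 August 2041.
  Marketing Approval Extension: 2306 days claimed exceeds the 1619-day cap, so +1619 days → 4 February 2046.
Expiry of referenced patent HD-324557:
  Base: filing + 23 years → 16 February 2038.
  Opposition Stay Credit: +40 days → 28 March 2038.
Terminal disclaimer: HD-68728 expires on the earlier of 4 February 2046 and 28 March 2038.

2038-03-28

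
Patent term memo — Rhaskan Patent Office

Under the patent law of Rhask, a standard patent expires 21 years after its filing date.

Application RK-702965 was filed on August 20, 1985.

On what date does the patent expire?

2006-08-20

Filing date + 21 years → 20 August 2006.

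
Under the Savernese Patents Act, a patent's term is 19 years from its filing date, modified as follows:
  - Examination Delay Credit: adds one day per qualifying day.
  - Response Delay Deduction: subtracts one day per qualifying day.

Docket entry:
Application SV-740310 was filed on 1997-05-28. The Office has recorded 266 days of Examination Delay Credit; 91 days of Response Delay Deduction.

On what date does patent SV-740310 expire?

Base term: filing date + 19 years → 28 May 2016.
Examination Delay Credit: +266 days → 18 February 2017.
Response Delay Deduction: −91 days → 19 November 2016.

November 19, 2016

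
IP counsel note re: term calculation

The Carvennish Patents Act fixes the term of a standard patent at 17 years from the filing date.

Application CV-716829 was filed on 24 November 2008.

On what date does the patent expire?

November 24, 2025

Filing date + 17 years → 24 November 2025.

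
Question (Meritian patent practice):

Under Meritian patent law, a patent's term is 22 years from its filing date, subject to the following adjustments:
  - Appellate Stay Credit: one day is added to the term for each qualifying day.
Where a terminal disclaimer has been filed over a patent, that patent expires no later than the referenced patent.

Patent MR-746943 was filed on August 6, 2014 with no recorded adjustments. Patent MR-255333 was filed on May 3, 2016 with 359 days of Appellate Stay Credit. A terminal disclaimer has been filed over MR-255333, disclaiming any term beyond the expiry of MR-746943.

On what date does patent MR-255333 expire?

2036-08-06

Natural term of MR-255333:
  Base: filing + 22 years → 3 May 2038.
  Appellate Stay Credit: +359 days → 27 April 2039.
Expiry of referenced patent MR-746943:
  Base: filing + 22 years → 6 August 2036.
Terminal disclaimer: MR-255333 expires on the earlier of 27 April 2039 and 6 August 2036.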